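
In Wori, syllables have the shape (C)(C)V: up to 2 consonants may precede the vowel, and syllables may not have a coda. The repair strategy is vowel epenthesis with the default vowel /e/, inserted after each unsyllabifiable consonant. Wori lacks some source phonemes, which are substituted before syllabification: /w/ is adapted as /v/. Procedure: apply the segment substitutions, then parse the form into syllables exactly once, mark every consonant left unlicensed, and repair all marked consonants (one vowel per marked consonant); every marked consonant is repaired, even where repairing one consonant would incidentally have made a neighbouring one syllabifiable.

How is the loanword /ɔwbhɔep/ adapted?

ɔvebhɔepe

Substitution: /w/ → /v/, giving /ɔvbhɔep/.
Syllabifying with onset maximization leaves /v/, /p/ stranded (no codas are permitted; onsets may contain at most 2 consonants).
Each unlicensed consonant becomes the onset of a new syllable: /v/ → /ve/, /p/ → /pe/.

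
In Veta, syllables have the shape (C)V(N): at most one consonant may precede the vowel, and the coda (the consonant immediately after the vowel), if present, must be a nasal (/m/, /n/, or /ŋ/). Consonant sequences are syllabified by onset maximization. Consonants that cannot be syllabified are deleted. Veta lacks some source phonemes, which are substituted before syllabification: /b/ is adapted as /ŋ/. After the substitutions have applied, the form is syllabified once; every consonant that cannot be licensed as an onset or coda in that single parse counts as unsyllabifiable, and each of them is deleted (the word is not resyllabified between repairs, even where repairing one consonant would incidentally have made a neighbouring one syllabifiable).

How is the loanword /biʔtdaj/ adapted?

ŋida

Substitution: /b/ → /ŋ/, giving /ŋiʔtdaj/.
The consonants /ʔ/, /t/, /j/ cannot be parsed into a legal (C)V(N) syllable (only a nasal (/m/, /n/, or /ŋ/) is licensed in coda position; onsets are limited to one consonant).
Deleting the stranded consonants removes /ʔ/, /t/, /j/.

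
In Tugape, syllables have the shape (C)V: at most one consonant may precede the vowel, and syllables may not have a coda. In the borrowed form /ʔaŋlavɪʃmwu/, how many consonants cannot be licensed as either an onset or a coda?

3

Syllabifying with onset maximization leaves /ŋ/, /ʃ/, /m/ stranded (no codas are permitted; onsets are limited to one consonant).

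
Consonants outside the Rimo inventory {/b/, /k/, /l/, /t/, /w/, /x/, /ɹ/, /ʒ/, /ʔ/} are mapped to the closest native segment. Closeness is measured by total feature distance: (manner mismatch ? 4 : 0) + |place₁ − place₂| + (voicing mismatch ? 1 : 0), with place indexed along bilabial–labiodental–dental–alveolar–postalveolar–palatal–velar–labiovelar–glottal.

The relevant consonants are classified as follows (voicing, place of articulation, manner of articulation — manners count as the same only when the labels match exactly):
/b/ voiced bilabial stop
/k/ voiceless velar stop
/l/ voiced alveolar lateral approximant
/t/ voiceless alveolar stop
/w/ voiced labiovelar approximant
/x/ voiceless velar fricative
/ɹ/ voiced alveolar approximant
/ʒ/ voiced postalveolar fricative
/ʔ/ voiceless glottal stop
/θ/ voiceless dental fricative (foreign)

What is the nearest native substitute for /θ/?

/ʒ/ is closest: same manner (fricative), place distance 2 (dental→postalveolar), voicing differs (+1); total 3. Next closest is /x/ at distance 4.

ʒ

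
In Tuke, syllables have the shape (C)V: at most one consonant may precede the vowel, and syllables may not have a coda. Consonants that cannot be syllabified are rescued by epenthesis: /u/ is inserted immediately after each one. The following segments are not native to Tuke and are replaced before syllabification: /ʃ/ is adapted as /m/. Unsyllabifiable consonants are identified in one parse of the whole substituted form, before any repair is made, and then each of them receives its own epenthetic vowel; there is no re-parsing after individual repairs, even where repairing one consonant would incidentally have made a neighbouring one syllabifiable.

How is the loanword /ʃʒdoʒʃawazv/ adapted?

Substitution: /ʃ/ → /m/, giving /mʒdoʒmawazv/.
The consonants /m/, /ʒ/, /ʒ/, /z/, /v/ cannot be parsed into a legal (C)V syllable (no codas are permitted; onsets are limited to one consonant).
Inserting the epenthetic vowel yields /m/ → /mu/, /ʒ/ → /ʒu/, /ʒ/ → /ʒu/, /z/ → /zu/, /v/ → /vu/.

muʒudoʒumawazuvu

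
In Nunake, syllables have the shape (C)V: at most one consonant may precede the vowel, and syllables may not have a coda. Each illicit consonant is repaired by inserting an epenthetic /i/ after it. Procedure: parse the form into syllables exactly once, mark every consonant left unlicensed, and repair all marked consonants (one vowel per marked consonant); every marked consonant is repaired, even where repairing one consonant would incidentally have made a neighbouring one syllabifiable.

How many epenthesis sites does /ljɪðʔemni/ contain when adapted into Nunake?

3

The unsyllabifiable consonants are /l/, /ð/, /m/; each receives one epenthetic vowel.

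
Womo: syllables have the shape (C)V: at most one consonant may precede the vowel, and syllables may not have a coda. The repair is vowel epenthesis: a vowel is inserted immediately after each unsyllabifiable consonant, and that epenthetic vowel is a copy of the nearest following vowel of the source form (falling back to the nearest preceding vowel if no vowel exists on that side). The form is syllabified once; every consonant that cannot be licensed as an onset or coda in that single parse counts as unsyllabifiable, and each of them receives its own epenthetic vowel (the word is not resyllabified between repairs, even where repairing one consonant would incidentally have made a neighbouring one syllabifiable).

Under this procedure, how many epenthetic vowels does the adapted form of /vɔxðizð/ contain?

3

The unsyllabifiable consonants are /x/, /z/, /ð/; each receives one epenthetic vowel.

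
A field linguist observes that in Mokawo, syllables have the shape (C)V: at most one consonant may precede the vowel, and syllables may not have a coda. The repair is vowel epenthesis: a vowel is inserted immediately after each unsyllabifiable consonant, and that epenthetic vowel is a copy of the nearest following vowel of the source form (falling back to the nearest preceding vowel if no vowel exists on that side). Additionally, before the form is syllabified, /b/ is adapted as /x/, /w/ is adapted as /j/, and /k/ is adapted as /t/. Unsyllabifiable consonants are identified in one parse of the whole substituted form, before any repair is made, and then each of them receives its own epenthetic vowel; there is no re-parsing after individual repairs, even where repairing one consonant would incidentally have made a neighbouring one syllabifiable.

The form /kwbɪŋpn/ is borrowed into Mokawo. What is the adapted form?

tɪjɪxɪŋɪpɪnɪ

Substitution: /k/ → /t/, /w/ → /j/, /b/ → /x/, giving /tjxɪŋpn/.
Under (C)V, the unsyllabifiable consonants are /t/, /j/, /ŋ/, /p/, /n/ (no codas are permitted; onsets are limited to one consonant).
Epenthesis after each stranded consonant: /t/ → /tɪ/, /j/ → /jɪ/, /ŋ/ → /ŋɪ/, /p/ → /pɪ/, /n/ → /nɪ/.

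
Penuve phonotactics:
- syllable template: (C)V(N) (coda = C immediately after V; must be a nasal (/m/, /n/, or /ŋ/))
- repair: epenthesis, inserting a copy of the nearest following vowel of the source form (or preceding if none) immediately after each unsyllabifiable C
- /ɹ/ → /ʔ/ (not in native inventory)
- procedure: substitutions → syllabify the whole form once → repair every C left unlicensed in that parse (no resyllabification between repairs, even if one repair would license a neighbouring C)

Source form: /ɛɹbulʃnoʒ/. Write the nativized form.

Substitution: /ɹ/ → /ʔ/, giving /ɛʔbulʃnoʒ/.
The consonants /ʔ/, /l/, /ʃ/, /ʒ/ cannot be parsed into a legal (C)V(N) syllable (only a nasal (/m/, /n/, or /ŋ/) is licensed in coda position; onsets are limited to one consonant).
Epenthesis after each stranded consonant: /ʔ/ → /ʔu/, /l/ → /lo/, /ʃ/ → /ʃo/, /ʒ/ → /ʒo/.

ɛʔubuloʃonoʒo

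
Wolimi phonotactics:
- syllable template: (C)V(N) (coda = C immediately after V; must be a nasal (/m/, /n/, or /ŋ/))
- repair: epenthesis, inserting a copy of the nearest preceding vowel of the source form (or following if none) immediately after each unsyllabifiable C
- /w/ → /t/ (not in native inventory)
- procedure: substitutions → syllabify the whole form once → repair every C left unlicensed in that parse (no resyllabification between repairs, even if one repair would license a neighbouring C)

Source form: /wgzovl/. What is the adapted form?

Substitution: /w/ → /t/, giving /tgzovl/.
The consonants /t/, /g/, /v/, /l/ cannot be parsed into a legal (C)V(N) syllable (only a nasal (/m/, /n/, or /ŋ/) is licensed in coda position; onsets are limited to one consonant).
Inserting the epenthetic vowel yields /t/ → /to/, /g/ → /go/, /v/ → /vo/, /l/ → /lo/.

togozovolo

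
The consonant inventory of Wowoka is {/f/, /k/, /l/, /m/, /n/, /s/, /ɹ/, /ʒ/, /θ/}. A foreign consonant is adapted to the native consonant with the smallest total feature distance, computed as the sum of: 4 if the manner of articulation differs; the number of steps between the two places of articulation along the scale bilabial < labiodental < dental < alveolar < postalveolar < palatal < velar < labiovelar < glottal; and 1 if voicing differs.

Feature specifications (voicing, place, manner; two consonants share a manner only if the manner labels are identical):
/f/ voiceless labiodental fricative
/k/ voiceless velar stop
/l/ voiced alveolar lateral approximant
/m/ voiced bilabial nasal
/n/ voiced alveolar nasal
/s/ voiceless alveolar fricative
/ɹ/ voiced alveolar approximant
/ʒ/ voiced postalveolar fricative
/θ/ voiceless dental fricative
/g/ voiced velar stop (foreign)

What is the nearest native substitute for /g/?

/k/ is closest: same manner (stop), place distance 0 (velar→velar), voicing differs (+1); total 1. Next closest is /ʒ/ at distance 6.

k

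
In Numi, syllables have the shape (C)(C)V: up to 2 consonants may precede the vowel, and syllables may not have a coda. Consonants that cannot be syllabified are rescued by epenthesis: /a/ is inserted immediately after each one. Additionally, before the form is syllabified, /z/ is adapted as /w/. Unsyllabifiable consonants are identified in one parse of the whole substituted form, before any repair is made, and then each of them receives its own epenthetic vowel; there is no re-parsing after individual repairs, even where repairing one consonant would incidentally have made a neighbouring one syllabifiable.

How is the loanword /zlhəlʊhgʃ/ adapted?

walhəlʊhagaʃa

Substitution: /z/ → /w/, giving /wlhəlʊhgʃ/.
Syllabifying with onset maximization leaves /w/, /h/, /g/, /ʃ/ stranded (no codas are permitted; onsets may contain at most 2 consonants).
Each unlicensed consonant becomes the onset of a new syllable: /w/ → /wa/, /h/ → /ha/, /g/ → /ga/, /ʃ/ → /ʃa/.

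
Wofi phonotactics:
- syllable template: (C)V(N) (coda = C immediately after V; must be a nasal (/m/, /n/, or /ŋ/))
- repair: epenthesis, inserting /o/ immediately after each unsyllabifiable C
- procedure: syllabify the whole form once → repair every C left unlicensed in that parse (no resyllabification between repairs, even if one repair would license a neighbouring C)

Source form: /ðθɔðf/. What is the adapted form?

ðoθɔðofo

Syllabifying with onset maximization leaves /ð/, /ð/, /f/ stranded (only a nasal (/m/, /n/, or /ŋ/) is licensed in coda position; onsets are limited to one consonant).
Inserting the epenthetic vowel yields /ð/ → /ðo/, /ð/ → /ðo/, /f/ → /fo/.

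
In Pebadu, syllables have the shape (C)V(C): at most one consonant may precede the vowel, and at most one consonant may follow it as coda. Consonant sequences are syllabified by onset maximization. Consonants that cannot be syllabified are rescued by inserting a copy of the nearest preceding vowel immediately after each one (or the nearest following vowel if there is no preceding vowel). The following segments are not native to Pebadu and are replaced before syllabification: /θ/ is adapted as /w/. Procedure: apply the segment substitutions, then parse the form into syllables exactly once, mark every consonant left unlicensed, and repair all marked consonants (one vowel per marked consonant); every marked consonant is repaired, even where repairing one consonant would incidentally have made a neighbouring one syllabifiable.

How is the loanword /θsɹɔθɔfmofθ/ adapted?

Substitution: /θ/ → /w/, giving /wsɹɔwɔfmofw/.
The consonants /w/, /s/, /w/ cannot be parsed into a legal (C)V(C) syllable (at most one coda consonant is licensed; onsets are limited to one consonant).
Each unlicensed consonant becomes the onset of a new syllable: /w/ → /wɔ/, /s/ → /sɔ/, /w/ → /wo/.

wɔsɔɹɔwɔfmofwo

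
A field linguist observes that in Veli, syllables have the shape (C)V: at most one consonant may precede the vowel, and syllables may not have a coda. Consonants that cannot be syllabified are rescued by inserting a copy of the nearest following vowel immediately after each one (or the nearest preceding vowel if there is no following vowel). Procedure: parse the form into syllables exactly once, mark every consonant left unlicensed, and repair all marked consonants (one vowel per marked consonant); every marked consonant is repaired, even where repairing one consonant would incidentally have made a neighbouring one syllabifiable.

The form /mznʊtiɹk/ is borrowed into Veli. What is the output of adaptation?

mʊzʊnʊtiɹiki

Under (C)V, the unsyllabifiable consonants are /m/, /z/, /ɹ/, /k/ (no codas are permitted; onsets are limited to one consonant).
Epenthesis after each stranded consonant: /m/ → /mʊ/, /z/ → /zʊ/, /ɹ/ → /ɹi/, /k/ → /ki/.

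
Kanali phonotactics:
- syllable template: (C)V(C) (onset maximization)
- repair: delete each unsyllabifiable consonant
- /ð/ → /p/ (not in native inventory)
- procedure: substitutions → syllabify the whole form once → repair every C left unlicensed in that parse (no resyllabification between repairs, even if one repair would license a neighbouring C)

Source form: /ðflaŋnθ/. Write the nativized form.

Substitution: /ð/ → /p/, giving /pflaŋnθ/.
The consonants /p/, /f/, /n/, /θ/ cannot be parsed into a legal (C)V(C) syllable (at most one coda consonant is licensed; onsets are limited to one consonant).
Deleting the stranded consonants removes /p/, /f/, /n/, /θ/.

laŋ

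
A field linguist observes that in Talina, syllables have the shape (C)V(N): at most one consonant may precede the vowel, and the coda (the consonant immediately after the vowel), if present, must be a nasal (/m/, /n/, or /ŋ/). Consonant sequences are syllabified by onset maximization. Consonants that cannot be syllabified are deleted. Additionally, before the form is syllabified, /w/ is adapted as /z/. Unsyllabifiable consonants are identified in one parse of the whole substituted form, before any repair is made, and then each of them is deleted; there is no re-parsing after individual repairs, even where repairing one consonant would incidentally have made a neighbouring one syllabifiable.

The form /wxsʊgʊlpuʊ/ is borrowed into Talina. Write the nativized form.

Substitution: /w/ → /z/, giving /zxsʊgʊlpuʊ/.
The consonants /z/, /x/, /l/ cannot be parsed into a legal (C)V(N) syllable (only a nasal (/m/, /n/, or /ŋ/) is licensed in coda position; onsets are limited to one consonant).
Each unlicensed consonant is deleted: /z/, /x/, /l/.

sʊgʊpuʊ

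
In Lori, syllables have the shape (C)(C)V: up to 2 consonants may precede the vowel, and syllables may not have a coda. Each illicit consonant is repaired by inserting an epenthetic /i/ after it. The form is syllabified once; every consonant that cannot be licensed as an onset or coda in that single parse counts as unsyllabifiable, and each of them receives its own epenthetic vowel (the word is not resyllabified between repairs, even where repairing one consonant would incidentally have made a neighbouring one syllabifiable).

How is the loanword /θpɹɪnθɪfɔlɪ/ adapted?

The consonants /θ/ cannot be parsed into a legal (C)(C)V syllable (no codas are permitted; onsets may contain at most 2 consonants).
Each unlicensed consonant becomes the onset of a new syllable: /θ/ → /θi/.

θipɹɪnθɪfɔlɪ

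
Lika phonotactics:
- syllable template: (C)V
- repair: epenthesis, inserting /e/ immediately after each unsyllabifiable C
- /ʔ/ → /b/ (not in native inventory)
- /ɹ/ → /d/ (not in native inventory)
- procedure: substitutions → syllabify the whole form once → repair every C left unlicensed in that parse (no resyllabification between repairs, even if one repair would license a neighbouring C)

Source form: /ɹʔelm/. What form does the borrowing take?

debeleme

Substitution: /ɹ/ → /d/, /ʔ/ → /b/, giving /dbelm/.
Under (C)V, the unsyllabifiable consonants are /d/, /l/, /m/ (no codas are permitted; onsets are limited to one consonant).
Inserting the epenthetic vowel yields /d/ → /de/, /l/ → /le/, /m/ → /me/.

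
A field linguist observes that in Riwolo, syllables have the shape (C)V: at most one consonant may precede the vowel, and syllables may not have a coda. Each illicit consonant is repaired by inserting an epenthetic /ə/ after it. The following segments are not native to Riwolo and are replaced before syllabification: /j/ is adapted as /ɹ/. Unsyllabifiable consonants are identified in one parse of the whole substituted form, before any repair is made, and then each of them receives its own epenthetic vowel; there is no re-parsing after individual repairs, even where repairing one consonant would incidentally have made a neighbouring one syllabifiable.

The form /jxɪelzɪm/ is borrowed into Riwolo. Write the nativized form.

Substitution: /j/ → /ɹ/, giving /ɹxɪelzɪm/.
Syllabifying with onset maximization leaves /ɹ/, /l/, /m/ stranded (no codas are permitted; onsets are limited to one consonant).
Each unlicensed consonant becomes the onset of a new syllable: /ɹ/ → /ɹə/, /l/ → /lə/, /m/ → /mə/.

ɹəxɪeləzɪmə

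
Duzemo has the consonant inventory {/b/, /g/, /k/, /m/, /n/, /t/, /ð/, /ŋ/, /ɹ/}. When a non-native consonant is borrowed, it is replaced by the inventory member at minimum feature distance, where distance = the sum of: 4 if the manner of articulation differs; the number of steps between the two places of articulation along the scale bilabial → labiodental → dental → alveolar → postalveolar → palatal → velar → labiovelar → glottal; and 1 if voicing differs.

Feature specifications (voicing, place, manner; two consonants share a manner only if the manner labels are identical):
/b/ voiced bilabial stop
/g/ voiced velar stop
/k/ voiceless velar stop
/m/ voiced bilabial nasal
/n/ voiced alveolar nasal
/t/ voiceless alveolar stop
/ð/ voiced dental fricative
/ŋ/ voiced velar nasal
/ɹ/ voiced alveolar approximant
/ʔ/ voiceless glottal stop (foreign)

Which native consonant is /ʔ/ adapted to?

k

/k/ is closest: same manner (stop), place distance 2 (glottal→velar), same voicing; total 2. Next closest is /g/ at distance 3.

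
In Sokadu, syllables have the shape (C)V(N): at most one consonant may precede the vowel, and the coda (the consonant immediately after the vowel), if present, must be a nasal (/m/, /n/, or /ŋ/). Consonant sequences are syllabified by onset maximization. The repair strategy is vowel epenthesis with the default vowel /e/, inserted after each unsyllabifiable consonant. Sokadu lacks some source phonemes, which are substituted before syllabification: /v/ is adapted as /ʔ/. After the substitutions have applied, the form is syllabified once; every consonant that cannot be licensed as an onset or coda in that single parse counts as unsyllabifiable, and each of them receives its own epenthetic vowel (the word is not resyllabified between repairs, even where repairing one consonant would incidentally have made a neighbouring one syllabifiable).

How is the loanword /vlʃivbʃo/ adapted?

Substitution: /v/ → /ʔ/, giving /ʔlʃiʔbʃo/.
Syllabifying with onset maximization leaves /ʔ/, /l/, /ʔ/, /b/ stranded (only a nasal (/m/, /n/, or /ŋ/) is licensed in coda position; onsets are limited to one consonant).
Each unlicensed consonant becomes the onset of a new syllable: /ʔ/ → /ʔe/, /l/ → /le/, /ʔ/ → /ʔe/, /b/ → /be/.

ʔeleʃiʔebeʃo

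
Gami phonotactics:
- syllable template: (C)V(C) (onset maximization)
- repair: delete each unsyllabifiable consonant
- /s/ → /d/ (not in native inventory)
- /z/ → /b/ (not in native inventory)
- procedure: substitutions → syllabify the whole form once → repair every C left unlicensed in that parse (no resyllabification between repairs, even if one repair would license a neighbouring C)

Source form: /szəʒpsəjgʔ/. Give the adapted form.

Substitution: /s/ → /d/, /z/ → /b/, giving /dbəʒpdəjgʔ/.
The consonants /d/, /p/, /g/, /ʔ/ cannot be parsed into a legal (C)V(C) syllable (at most one coda consonant is licensed; onsets are limited to one consonant).
Deletion applies to /d/, /p/, /g/, /ʔ/.

bəʒdəj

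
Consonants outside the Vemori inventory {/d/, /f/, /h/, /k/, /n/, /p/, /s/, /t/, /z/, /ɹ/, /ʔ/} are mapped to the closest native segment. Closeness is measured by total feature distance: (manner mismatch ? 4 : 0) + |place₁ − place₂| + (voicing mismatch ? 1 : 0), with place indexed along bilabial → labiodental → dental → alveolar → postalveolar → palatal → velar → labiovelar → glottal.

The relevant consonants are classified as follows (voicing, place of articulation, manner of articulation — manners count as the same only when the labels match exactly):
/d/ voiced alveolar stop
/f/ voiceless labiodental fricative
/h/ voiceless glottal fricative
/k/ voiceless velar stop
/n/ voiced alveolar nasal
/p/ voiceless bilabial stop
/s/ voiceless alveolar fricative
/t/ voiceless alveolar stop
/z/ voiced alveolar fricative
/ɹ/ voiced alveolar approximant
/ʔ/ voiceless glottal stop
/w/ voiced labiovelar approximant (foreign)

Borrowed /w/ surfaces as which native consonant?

ɹ

/ɹ/ is closest: same manner (approximant), place distance 4 (labiovelar→alveolar), same voicing; total 4. Next closest is /h/ at distance 6.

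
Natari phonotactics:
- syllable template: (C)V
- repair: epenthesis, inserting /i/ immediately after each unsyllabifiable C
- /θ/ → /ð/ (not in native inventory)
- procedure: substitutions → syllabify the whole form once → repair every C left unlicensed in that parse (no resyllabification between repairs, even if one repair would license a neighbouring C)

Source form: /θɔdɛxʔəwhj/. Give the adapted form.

ðɔdɛxiʔəwihiji

Substitution: /θ/ → /ð/, giving /ðɔdɛxʔəwhj/.
Under (C)V, the unsyllabifiable consonants are /x/, /w/, /h/, /j/ (no codas are permitted; onsets are limited to one consonant).
Each unlicensed consonant becomes the onset of a new syllable: /x/ → /xi/, /w/ → /wi/, /h/ → /hi/, /j/ → /ji/.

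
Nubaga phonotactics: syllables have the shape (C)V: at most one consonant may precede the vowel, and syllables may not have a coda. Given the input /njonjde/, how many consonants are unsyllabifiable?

3

Syllabifying with onset maximization leaves /n/, /n/, /j/ stranded (no codas are permitted; onsets are limited to one consonant).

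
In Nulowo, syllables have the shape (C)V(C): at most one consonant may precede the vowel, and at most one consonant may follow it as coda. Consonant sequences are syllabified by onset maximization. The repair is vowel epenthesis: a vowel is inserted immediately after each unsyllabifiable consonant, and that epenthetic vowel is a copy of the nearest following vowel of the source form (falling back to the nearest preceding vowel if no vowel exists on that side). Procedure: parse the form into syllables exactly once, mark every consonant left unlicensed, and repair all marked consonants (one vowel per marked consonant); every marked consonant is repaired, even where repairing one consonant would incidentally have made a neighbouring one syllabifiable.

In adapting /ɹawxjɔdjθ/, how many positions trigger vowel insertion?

The unsyllabifiable consonants are /x/, /j/, /θ/; each receives one epenthetic vowel.

3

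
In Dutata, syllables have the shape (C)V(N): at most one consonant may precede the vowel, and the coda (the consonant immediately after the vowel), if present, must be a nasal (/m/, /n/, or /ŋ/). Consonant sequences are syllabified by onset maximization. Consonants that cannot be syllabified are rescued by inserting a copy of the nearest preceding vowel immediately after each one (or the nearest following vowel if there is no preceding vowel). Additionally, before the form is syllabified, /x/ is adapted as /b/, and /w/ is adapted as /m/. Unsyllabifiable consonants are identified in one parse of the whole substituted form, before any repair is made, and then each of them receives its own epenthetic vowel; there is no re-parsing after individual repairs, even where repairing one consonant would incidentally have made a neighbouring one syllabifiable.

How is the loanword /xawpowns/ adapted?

bampomnoso

Substitution: /x/ → /b/, /w/ → /m/, giving /bampomns/.
Syllabifying with onset maximization leaves /n/, /s/ stranded (only a nasal (/m/, /n/, or /ŋ/) is licensed in coda position; onsets are limited to one consonant).
Epenthesis after each stranded consonant: /n/ → /no/, /s/ → /so/.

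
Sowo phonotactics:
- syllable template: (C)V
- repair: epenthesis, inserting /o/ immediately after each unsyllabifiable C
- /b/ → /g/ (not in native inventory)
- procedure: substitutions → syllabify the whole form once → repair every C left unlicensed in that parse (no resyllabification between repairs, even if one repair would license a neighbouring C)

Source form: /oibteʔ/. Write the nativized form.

oigoteʔo

Substitution: /b/ → /g/, giving /oigteʔ/.
The consonants /g/, /ʔ/ cannot be parsed into a legal (C)V syllable (no codas are permitted; onsets are limited to one consonant).
Inserting the epenthetic vowel yields /g/ → /go/, /ʔ/ → /ʔo/.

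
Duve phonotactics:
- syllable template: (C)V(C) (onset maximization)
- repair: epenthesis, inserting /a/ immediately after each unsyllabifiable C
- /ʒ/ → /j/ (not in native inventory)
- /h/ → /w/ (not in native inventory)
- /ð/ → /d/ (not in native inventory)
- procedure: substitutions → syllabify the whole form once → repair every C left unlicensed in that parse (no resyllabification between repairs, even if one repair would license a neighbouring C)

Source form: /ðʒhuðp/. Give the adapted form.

dajawudpa

Substitution: /ð/ → /d/, /ʒ/ → /j/, /h/ → /w/, giving /djwudp/.
The consonants /d/, /j/, /p/ cannot be parsed into a legal (C)V(C) syllable (at most one coda consonant is licensed; onsets are limited to one consonant).
Inserting the epenthetic vowel yields /d/ → /da/, /j/ → /ja/, /p/ → /pa/.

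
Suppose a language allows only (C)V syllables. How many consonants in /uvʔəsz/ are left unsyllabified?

The consonants /v/, /s/, /z/ cannot be parsed into a legal (C)V syllable (no codas are permitted; onsets are limited to one consonant).

3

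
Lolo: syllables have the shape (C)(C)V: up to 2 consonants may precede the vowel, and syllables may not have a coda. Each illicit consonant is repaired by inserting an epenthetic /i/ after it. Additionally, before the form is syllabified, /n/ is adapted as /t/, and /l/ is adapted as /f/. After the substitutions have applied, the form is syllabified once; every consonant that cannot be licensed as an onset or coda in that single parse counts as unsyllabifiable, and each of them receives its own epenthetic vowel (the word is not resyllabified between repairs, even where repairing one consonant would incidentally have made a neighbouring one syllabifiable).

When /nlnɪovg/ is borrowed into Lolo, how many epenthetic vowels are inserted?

3

After substitution the input is /tftɪovg/.
The unsyllabifiable consonants are /t/, /v/, /g/; each receives one epenthetic vowel.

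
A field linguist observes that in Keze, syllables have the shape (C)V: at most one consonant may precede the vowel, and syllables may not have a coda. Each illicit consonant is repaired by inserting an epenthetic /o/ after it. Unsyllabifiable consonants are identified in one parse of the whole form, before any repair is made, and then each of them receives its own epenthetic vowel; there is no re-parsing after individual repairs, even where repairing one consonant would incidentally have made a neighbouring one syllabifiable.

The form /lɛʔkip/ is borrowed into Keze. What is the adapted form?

The consonants /ʔ/, /p/ cannot be parsed into a legal (C)V syllable (no codas are permitted; onsets are limited to one consonant).
Epenthesis after each stranded consonant: /ʔ/ → /ʔo/, /p/ → /po/.

lɛʔokipo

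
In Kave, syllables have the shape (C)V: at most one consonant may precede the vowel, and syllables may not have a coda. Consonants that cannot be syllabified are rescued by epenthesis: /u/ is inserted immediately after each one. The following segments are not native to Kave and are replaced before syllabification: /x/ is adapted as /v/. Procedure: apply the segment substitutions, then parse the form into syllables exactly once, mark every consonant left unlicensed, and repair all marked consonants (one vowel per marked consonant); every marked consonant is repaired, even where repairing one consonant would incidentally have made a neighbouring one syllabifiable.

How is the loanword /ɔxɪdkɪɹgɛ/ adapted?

ɔvɪdukɪɹugɛ

Substitution: /x/ → /v/, giving /ɔvɪdkɪɹgɛ/.
The consonants /d/, /ɹ/ cannot be parsed into a legal (C)V syllable (no codas are permitted; onsets are limited to one consonant).
Epenthesis after each stranded consonant: /d/ → /du/, /ɹ/ → /ɹu/.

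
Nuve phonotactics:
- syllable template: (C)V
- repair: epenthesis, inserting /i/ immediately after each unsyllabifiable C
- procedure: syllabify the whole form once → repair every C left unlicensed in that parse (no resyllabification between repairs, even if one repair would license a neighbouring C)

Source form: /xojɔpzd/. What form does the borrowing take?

xojɔpizidi

Under (C)V, the unsyllabifiable consonants are /p/, /z/, /d/ (no codas are permitted; onsets are limited to one consonant).
Each unlicensed consonant becomes the onset of a new syllable: /p/ → /pi/, /z/ → /zi/, /d/ → /di/.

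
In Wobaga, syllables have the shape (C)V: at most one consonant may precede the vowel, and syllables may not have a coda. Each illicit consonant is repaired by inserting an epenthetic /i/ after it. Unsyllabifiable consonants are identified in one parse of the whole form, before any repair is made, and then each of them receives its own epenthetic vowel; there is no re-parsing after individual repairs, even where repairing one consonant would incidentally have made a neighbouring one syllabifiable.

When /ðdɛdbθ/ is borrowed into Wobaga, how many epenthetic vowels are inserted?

4

The unsyllabifiable consonants are /ð/, /d/, /b/, /θ/; each receives one epenthetic vowel.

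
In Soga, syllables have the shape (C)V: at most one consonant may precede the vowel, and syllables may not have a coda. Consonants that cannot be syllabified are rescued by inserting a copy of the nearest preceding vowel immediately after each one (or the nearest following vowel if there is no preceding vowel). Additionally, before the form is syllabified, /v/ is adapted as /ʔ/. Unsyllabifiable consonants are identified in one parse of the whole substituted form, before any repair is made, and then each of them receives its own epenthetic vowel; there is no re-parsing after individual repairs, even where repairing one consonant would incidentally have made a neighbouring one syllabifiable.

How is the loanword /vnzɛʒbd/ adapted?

ʔɛnɛzɛʒɛbɛdɛ

Substitution: /v/ → /ʔ/, giving /ʔnzɛʒbd/.
Under (C)V, the unsyllabifiable consonants are /ʔ/, /n/, /ʒ/, /b/, /d/ (no codas are permitted; onsets are limited to one consonant).
Each unlicensed consonant becomes the onset of a new syllable: /ʔ/ → /ʔɛ/, /n/ → /nɛ/, /ʒ/ → /ʒɛ/, /b/ → /bɛ/, /d/ → /dɛ/.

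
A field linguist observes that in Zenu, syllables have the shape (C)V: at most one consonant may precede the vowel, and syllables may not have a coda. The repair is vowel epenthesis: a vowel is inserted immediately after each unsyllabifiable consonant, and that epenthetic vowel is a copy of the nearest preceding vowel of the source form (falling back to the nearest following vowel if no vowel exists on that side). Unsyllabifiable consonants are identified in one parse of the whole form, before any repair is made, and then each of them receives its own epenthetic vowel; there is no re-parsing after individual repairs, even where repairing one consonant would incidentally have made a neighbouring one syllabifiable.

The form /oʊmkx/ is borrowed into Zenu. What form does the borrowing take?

Under (C)V, the unsyllabifiable consonants are /m/, /k/, /x/ (no codas are permitted; onsets are limited to one consonant).
Inserting the epenthetic vowel yields /m/ → /mʊ/, /k/ → /kʊ/, /x/ → /xʊ/.

oʊmʊkʊxʊ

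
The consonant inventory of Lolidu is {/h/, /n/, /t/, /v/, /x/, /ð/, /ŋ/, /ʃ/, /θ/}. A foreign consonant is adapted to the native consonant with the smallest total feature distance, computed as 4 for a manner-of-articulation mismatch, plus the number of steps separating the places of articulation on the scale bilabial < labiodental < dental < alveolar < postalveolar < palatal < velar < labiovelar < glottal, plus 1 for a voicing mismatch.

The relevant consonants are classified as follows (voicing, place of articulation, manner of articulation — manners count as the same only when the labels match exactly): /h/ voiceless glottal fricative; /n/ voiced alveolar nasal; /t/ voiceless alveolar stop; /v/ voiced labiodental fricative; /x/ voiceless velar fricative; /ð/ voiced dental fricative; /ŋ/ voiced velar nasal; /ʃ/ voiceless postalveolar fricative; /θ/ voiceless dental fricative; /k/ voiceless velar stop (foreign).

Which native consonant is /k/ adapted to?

t

/t/ is closest: same manner (stop), place distance 3 (velar→alveolar), same voicing; total 3. Next closest is /x/ at distance 4.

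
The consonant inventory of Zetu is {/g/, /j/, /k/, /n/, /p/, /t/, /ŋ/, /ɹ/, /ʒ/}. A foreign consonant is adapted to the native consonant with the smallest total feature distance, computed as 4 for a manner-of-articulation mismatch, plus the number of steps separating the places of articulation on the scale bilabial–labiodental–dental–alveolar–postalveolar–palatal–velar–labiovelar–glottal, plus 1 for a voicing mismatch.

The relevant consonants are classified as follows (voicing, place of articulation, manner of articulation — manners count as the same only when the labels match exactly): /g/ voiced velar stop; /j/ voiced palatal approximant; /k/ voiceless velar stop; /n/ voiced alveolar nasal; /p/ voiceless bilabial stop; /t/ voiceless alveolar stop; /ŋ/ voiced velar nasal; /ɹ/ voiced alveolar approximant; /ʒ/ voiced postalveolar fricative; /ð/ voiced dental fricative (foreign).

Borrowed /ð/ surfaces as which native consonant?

ʒ

/ʒ/ is closest: same manner (fricative), place distance 2 (dental→postalveolar), same voicing; total 2. Next closest is /n/ at distance 5.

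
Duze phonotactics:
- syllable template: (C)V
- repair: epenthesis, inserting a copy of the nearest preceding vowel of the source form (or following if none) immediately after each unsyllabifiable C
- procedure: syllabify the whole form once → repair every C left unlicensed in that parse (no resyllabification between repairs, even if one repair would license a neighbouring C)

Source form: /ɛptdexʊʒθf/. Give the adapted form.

Syllabifying with onset maximization leaves /p/, /t/, /ʒ/, /θ/, /f/ stranded (no codas are permitted; onsets are limited to one consonant).
Epenthesis after each stranded consonant: /p/ → /pɛ/, /t/ → /tɛ/, /ʒ/ → /ʒʊ/, /θ/ → /θʊ/, /f/ → /fʊ/.

ɛpɛtɛdexʊʒʊθʊfʊ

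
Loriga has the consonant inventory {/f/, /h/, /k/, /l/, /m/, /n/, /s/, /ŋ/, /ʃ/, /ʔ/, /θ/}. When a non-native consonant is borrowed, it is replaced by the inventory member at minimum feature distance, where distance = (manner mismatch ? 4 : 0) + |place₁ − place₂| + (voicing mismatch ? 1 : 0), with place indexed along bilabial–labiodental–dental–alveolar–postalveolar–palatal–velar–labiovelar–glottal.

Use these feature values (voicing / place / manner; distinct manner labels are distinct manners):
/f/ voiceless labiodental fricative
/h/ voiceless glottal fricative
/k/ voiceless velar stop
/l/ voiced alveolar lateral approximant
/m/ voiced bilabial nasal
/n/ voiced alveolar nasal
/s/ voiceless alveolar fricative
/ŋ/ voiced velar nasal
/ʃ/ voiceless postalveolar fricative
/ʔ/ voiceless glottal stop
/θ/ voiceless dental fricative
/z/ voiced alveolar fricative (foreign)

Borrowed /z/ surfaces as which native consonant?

/s/ is closest: same manner (fricative), place distance 0 (alveolar→alveolar), voicing differs (+1); total 1. Next closest is /ʃ/ at distance 2.

s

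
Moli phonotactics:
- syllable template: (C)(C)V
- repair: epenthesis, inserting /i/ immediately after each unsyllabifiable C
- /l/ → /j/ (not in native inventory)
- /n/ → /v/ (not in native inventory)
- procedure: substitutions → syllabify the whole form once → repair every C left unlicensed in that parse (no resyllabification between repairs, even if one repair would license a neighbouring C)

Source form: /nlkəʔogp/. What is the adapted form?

Substitution: /n/ → /v/, /l/ → /j/, giving /vjkəʔogp/.
The consonants /v/, /g/, /p/ cannot be parsed into a legal (C)(C)V syllable (no codas are permitted; onsets may contain at most 2 consonants).
Epenthesis after each stranded consonant: /v/ → /vi/, /g/ → /gi/, /p/ → /pi/.

vijkəʔogipi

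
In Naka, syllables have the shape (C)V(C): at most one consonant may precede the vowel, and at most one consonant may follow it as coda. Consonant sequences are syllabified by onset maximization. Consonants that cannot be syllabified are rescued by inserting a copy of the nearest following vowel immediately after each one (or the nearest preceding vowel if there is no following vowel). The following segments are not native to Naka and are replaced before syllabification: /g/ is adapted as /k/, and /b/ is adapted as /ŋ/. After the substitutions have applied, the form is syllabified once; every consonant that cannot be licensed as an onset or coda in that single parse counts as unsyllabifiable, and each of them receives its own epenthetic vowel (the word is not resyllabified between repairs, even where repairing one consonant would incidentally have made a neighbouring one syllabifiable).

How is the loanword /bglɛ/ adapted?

Substitution: /b/ → /ŋ/, /g/ → /k/, giving /ŋklɛ/.
The consonants /ŋ/, /k/ cannot be parsed into a legal (C)V(C) syllable (at most one coda consonant is licensed; onsets are limited to one consonant).
Inserting the epenthetic vowel yields /ŋ/ → /ŋɛ/, /k/ → /kɛ/.

ŋɛkɛlɛ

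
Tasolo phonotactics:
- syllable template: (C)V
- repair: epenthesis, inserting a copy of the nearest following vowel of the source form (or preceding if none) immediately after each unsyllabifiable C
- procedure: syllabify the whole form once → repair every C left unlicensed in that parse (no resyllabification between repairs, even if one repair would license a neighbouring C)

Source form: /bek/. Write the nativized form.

Syllabifying with onset maximization leaves /k/ stranded (no codas are permitted; onsets are limited to one consonant).
Epenthesis after each stranded consonant: /k/ → /ke/.

beke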